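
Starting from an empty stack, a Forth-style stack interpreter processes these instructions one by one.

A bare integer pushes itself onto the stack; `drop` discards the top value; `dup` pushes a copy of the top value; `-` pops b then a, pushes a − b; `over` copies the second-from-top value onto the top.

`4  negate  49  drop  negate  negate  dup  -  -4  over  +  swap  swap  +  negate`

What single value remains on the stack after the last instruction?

4

4      : [4]
negate : [-4]
49     : [-4, 49]
drop   : [-4]
negate : [4]
negate : [-4]
dup    : [-4, -4]
-      : [0]
-4     : [0, -4]
over   : [0, -4, 0]
+      : [0, -4]
swap   : [-4, 0]
swap   : [0, -4]
+      : [-4]
negate : [4]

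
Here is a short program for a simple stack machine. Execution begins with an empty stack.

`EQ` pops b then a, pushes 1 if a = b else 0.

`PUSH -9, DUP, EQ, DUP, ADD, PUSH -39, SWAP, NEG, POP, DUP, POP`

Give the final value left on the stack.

PUSH -9  → -9
DUP      → -9 -9
EQ       → 1
DUP      → 1 1
ADD      → 2
PUSH -39 → 2 -39
SWAP     → -39 2
NEG      → -39 -2
POP      → -39
DUP      → -39 -39
POP      → -39

-39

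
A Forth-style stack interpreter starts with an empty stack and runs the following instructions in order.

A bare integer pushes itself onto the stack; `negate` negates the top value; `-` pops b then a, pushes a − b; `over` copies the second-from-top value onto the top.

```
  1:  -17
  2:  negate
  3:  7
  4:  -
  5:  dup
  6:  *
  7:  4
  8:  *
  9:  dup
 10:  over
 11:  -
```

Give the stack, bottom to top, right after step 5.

[10, 10]

-17    : -17
negate : 17
7      : 17 7
-      : 10
dup    : 10 10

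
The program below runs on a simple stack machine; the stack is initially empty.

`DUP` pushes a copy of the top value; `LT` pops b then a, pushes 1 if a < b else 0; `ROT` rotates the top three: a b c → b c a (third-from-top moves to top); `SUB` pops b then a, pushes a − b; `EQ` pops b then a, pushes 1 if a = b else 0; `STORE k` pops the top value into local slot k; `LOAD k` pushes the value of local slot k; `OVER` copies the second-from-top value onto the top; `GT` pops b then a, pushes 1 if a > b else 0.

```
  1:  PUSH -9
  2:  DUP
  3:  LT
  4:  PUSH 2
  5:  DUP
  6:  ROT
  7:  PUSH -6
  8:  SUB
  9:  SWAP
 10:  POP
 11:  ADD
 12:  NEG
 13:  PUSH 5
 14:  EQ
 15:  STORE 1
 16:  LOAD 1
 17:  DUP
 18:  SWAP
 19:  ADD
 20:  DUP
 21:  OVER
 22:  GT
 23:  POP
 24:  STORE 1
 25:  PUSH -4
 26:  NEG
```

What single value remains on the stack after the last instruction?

4

PUSH -9 : [-9]
DUP     : [-9, -9]
LT      : [0]
PUSH 2  : [0, 2]
DUP     : [0, 2, 2]
ROT     : [2, 2, 0]
PUSH -6 : [2, 2, 0, -6]
SUB     : [2, 2, 6]
SWAP    : [2, 6, 2]
POP     : [2, 6]
ADD     : [8]
NEG     : [-8]
PUSH 5  : [-8, 5]
EQ      : [0]
STORE 1 : []
LOAD 1  : [0]
DUP     : [0, 0]
SWAP    : [0, 0]
ADD     : [0]
DUP     : [0, 0]
OVER    : [0, 0, 0]
GT      : [0, 0]
POP     : [0]
STORE 1 : []
PUSH -4 : [-4]
NEG     : [4]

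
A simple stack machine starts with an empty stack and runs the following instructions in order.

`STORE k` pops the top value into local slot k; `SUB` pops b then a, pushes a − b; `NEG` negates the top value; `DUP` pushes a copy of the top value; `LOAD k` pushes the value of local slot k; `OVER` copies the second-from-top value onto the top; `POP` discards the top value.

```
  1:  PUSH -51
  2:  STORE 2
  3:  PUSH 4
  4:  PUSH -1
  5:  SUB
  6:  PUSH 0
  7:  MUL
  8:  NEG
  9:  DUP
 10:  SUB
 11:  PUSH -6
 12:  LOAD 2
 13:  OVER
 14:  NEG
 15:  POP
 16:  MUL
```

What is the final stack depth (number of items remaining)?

2

PUSH -51 → [-51]
STORE 2  → []
PUSH 4   → [4]
PUSH -1  → [4, -1]
SUB      → [5]
PUSH 0   → [5, 0]
MUL      → [0]
NEG      → [0]
DUP      → [0, 0]
SUB      → [0]
PUSH -6  → [0, -6]
LOAD 2   → [0, -6, -51]
OVER     → [0, -6, -51, -6]
NEG      → [0, -6, -51, 6]
POP      → [0, -6, -51]
MUL      → [0, 306]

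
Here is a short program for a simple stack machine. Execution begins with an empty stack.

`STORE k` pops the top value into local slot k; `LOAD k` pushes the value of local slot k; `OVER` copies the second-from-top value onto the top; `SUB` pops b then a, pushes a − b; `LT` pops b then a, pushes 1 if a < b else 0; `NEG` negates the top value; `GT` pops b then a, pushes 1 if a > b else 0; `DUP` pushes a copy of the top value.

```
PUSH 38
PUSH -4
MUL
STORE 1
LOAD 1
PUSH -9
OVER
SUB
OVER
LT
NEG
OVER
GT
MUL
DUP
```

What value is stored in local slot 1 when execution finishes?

-152

PUSH 38 : 38
PUSH -4 : 38 -4
MUL     : -152
STORE 1 : (empty)
LOAD 1  : -152
PUSH -9 : -152 -9
OVER    : -152 -9 -152
SUB     : -152 143
OVER    : -152 143 -152
LT      : -152 0
NEG     : -152 0
OVER    : -152 0 -152
GT      : -152 1
MUL     : -152
DUP     : -152 -152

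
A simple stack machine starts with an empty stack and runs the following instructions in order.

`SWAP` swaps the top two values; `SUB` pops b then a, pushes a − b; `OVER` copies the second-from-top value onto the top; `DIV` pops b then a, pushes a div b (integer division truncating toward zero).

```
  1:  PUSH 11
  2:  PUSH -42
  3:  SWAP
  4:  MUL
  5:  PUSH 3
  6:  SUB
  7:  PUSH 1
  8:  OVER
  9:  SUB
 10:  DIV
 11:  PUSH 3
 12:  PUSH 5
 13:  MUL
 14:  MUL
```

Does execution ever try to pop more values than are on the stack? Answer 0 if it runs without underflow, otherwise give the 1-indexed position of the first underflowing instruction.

0

PUSH 11   [11]
PUSH -42  [11, -42]
SWAP      [-42, 11]
MUL       [-462]
PUSH 3    [-462, 3]
SUB       [-465]
PUSH 1    [-465, 1]
OVER      [-465, 1, -465]
SUB       [-465, 466]
DIV       [0]
PUSH 3    [0, 3]
PUSH 5    [0, 3, 5]
MUL       [0, 15]
MUL       [0]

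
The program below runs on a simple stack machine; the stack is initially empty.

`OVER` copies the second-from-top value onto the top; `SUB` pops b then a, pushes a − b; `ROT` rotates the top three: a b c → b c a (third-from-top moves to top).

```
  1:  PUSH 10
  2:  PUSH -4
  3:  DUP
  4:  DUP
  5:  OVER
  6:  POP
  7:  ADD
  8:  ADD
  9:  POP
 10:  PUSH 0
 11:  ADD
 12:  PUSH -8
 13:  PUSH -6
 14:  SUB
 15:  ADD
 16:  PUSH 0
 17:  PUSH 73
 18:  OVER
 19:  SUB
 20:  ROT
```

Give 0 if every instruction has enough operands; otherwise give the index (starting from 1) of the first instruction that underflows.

0

PUSH 10  [10]
PUSH -4  [10, -4]
DUP      [10, -4, -4]
DUP      [10, -4, -4, -4]
OVER     [10, -4, -4, -4, -4]
POP      [10, -4, -4, -4]
ADD      [10, -4, -8]
ADD      [10, -12]
POP      [10]
PUSH 0   [10, 0]
ADD      [10]
PUSH -8  [10, -8]
PUSH -6  [10, -8, -6]
SUB      [10, -2]
ADD      [8]
PUSH 0   [8, 0]
PUSH 73  [8, 0, 73]
OVER     [8, 0, 73, 0]
SUB      [8, 0, 73]
ROT      [0, 73, 8]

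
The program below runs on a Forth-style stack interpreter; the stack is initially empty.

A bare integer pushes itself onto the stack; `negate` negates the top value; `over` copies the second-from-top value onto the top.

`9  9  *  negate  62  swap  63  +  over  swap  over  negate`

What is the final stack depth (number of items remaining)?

4

9      → [9]
9      → [9, 9]
*      → [81]
negate → [-81]
62     → [-81, 62]
swap   → [62, -81]
63     → [62, -81, 63]
+      → [62, -18]
over   → [62, -18, 62]
swap   → [62, 62, -18]
over   → [62, 62, -18, 62]
negate → [62, 62, -18, -62]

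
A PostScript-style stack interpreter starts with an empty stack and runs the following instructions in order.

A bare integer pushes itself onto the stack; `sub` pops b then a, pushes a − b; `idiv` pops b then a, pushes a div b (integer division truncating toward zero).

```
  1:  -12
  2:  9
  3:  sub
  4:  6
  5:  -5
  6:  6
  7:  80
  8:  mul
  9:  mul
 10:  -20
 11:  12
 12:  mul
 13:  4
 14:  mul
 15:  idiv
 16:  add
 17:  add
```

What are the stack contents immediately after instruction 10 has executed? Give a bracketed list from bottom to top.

[-21, 6, -2400, -20]

-12 : -12
9   : -12 9
sub : -21
6   : -21 6
-5  : -21 6 -5
6   : -21 6 -5 6
80  : -21 6 -5 6 80
mul : -21 6 -5 480
mul : -21 6 -2400
-20 : -21 6 -2400 -20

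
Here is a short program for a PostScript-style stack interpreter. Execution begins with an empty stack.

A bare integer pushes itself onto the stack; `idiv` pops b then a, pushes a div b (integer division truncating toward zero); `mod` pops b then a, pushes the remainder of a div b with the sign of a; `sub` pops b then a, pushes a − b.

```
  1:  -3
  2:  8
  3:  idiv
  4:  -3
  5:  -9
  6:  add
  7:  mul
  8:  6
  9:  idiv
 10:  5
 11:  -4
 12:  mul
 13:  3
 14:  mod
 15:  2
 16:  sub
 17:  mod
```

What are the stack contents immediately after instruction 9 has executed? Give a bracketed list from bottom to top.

-3   : -3
8    : -3 8
idiv : 0
-3   : 0 -3
-9   : 0 -3 -9
add  : 0 -12
mul  : 0
6    : 0 6
idiv : 0

[0]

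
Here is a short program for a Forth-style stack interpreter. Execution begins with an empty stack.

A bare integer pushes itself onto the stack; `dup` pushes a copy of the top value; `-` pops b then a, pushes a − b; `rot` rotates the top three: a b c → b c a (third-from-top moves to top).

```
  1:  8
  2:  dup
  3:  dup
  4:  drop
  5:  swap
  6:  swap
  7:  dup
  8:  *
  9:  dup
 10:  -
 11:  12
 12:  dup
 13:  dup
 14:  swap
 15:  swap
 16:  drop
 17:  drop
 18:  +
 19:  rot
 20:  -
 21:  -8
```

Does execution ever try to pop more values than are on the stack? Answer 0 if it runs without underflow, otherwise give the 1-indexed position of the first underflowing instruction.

8    : 8
dup  : 8 8
dup  : 8 8 8
drop : 8 8
swap : 8 8
swap : 8 8
dup  : 8 8 8
*    : 8 64
dup  : 8 64 64
-    : 8 0
12   : 8 0 12
dup  : 8 0 12 12
dup  : 8 0 12 12 12
swap : 8 0 12 12 12
swap : 8 0 12 12 12
drop : 8 0 12 12
drop : 8 0 12
+    : 8 12
rot  — needs 3 operands, stack has 2 → underflow

19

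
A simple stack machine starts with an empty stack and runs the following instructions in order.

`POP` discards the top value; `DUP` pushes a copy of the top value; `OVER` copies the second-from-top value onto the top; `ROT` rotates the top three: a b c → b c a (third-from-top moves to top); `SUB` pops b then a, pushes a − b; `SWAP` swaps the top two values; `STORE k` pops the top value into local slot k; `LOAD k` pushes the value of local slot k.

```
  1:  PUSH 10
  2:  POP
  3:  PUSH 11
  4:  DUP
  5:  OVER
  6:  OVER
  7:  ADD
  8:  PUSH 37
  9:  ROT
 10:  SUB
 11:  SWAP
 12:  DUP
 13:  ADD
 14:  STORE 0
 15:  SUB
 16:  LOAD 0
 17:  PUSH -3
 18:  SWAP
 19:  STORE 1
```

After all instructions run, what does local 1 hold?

44

PUSH 10 → [10]
POP     → []
PUSH 11 → [11]
DUP     → [11, 11]
OVER    → [11, 11, 11]
OVER    → [11, 11, 11, 11]
ADD     → [11, 11, 22]
PUSH 37 → [11, 11, 22, 37]
ROT     → [11, 22, 37, 11]
SUB     → [11, 22, 26]
SWAP    → [11, 26, 22]
DUP     → [11, 26, 22, 22]
ADD     → [11, 26, 44]
STORE 0 → [11, 26]
SUB     → [-15]
LOAD 0  → [-15, 44]
PUSH -3 → [-15, 44, -3]
SWAP    → [-15, -3, 44]
STORE 1 → [-15, -3]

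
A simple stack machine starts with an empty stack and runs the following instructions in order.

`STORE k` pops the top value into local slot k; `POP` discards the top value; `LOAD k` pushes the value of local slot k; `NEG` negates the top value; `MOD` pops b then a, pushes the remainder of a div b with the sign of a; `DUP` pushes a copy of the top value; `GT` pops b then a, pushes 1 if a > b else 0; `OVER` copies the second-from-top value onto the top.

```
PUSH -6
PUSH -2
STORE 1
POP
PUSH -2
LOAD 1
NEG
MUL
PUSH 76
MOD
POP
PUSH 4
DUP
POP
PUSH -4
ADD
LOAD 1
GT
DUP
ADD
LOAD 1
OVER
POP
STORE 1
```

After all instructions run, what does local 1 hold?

PUSH -6 -> [-6]
PUSH -2 -> [-6, -2]
STORE 1 -> [-6]
POP     -> []
PUSH -2 -> [-2]
LOAD 1  -> [-2, -2]
NEG     -> [-2, 2]
MUL     -> [-4]
PUSH 76 -> [-4, 76]
MOD     -> [-4]
POP     -> []
PUSH 4  -> [4]
DUP     -> [4, 4]
POP     -> [4]
PUSH -4 -> [4, -4]
ADD     -> [0]
LOAD 1  -> [0, -2]
GT      -> [1]
DUP     -> [1, 1]
ADD     -> [2]
LOAD 1  -> [2, -2]
OVER    -> [2, -2, 2]
POP     -> [2, -2]
STORE 1 -> [2]

-2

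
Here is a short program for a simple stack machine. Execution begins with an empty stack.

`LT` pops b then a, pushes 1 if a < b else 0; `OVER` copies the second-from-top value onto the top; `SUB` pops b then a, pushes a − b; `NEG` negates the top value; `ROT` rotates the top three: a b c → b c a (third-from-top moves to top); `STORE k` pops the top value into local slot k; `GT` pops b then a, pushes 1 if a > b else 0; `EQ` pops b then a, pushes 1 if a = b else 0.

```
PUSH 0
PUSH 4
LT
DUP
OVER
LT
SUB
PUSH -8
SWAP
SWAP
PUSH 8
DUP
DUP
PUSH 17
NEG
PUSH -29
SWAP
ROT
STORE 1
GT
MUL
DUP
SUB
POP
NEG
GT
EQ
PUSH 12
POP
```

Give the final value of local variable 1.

8

PUSH 0   : 0
PUSH 4   : 0 4
LT       : 1
DUP      : 1 1
OVER     : 1 1 1
LT       : 1 0
SUB      : 1
PUSH -8  : 1 -8
SWAP     : -8 1
SWAP     : 1 -8
PUSH 8   : 1 -8 8
DUP      : 1 -8 8 8
DUP      : 1 -8 8 8 8
PUSH 17  : 1 -8 8 8 8 17
NEG      : 1 -8 8 8 8 -17
PUSH -29 : 1 -8 8 8 8 -17 -29
SWAP     : 1 -8 8 8 8 -29 -17
ROT      : 1 -8 8 8 -29 -17 8
STORE 1  : 1 -8 8 8 -29 -17
GT       : 1 -8 8 8 0
MUL      : 1 -8 8 0
DUP      : 1 -8 8 0 0
SUB      : 1 -8 8 0
POP      : 1 -8 8
NEG      : 1 -8 -8
GT       : 1 0
EQ       : 0
PUSH 12  : 0 12
POP      : 0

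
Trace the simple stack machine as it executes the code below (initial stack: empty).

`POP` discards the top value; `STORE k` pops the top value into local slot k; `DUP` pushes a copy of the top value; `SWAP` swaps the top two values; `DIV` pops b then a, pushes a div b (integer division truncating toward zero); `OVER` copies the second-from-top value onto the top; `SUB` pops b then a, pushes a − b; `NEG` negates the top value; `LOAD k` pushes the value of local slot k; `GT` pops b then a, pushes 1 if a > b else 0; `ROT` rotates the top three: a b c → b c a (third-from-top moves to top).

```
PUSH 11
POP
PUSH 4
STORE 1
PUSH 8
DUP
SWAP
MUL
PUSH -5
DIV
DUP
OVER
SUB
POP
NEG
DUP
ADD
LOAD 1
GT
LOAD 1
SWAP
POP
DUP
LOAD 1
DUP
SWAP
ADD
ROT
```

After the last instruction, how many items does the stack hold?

3

PUSH 11 : 11
POP     : (empty)
PUSH 4  : 4
STORE 1 : (empty)
PUSH 8  : 8
DUP     : 8 8
SWAP    : 8 8
MUL     : 64
PUSH -5 : 64 -5
DIV     : -12
DUP     : -12 -12
OVER    : -12 -12 -12
SUB     : -12 0
POP     : -12
NEG     : 12
DUP     : 12 12
ADD     : 24
LOAD 1  : 24 4
GT      : 1
LOAD 1  : 1 4
SWAP    : 4 1
POP     : 4
DUP     : 4 4
LOAD 1  : 4 4 4
DUP     : 4 4 4 4
SWAP    : 4 4 4 4
ADD     : 4 4 8
ROT     : 4 8 4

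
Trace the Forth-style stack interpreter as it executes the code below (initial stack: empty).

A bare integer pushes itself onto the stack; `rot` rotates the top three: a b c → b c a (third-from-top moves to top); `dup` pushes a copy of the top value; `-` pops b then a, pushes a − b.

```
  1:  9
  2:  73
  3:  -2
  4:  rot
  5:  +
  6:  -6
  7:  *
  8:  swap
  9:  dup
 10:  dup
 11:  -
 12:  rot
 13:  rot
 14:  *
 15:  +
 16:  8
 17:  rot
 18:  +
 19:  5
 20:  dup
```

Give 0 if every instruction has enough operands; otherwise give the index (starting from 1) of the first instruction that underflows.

17

9     [9]
73    [9, 73]
-2    [9, 73, -2]
rot   [73, -2, 9]
+     [73, 7]
-6    [73, 7, -6]
*     [73, -42]
swap  [-42, 73]
dup   [-42, 73, 73]
dup   [-42, 73, 73, 73]
-     [-42, 73, 0]
rot   [73, 0, -42]
rot   [0, -42, 73]
*     [0, -3066]
+     [-3066]
8     [-3066, 8]
rot  — needs 3 operands, stack has 2 → underflow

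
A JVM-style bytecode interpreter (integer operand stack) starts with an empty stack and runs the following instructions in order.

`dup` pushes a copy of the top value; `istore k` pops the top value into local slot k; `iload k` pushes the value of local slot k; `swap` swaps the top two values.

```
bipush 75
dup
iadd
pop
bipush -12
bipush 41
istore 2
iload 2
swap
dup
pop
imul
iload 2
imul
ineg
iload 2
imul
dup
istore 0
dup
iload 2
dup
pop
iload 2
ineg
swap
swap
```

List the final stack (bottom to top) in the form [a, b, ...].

[827052, 827052, 41, -41]

bipush 75  → [75]
dup        → [75, 75]
iadd       → [150]
pop        → []
bipush -12 → [-12]
bipush 41  → [-12, 41]
istore 2   → [-12]
iload 2    → [-12, 41]
swap       → [41, -12]
dup        → [41, -12, -12]
pop        → [41, -12]
imul       → [-492]
iload 2    → [-492, 41]
imul       → [-20172]
ineg       → [20172]
iload 2    → [20172, 41]
imul       → [827052]
dup        → [827052, 827052]
istore 0   → [827052]
dup        → [827052, 827052]
iload 2    → [827052, 827052, 41]
dup        → [827052, 827052, 41, 41]
pop        → [827052, 827052, 41]
iload 2    → [827052, 827052, 41, 41]
ineg       → [827052, 827052, 41, -41]
swap       → [827052, 827052, -41, 41]
swap       → [827052, 827052, 41, -41]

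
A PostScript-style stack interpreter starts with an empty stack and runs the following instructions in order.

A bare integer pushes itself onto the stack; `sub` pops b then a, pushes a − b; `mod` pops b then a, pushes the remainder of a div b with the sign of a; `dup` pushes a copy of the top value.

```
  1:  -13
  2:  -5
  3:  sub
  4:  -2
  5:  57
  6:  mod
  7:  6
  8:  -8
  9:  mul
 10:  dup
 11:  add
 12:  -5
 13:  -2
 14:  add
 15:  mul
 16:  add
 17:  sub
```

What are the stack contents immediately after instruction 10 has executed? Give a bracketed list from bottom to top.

[-8, -2, -48, -48]

-13  [-13]
-5   [-13, -5]
sub  [-8]
-2   [-8, -2]
57   [-8, -2, 57]
mod  [-8, -2]
6    [-8, -2, 6]
-8   [-8, -2, 6, -8]
mul  [-8, -2, -48]
dup  [-8, -2, -48, -48]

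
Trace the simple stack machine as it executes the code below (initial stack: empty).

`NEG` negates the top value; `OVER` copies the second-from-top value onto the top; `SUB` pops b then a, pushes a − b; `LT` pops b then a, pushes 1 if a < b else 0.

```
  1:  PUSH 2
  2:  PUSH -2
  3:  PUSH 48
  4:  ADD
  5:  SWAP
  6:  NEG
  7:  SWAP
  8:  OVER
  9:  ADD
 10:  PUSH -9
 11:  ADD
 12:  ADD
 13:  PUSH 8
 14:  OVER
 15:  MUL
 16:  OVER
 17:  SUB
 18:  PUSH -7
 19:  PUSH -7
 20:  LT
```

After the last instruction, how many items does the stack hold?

3

PUSH 2  -> [2]
PUSH -2 -> [2, -2]
PUSH 48 -> [2, -2, 48]
ADD     -> [2, 46]
SWAP    -> [46, 2]
NEG     -> [46, -2]
SWAP    -> [-2, 46]
OVER    -> [-2, 46, -2]
ADD     -> [-2, 44]
PUSH -9 -> [-2, 44, -9]
ADD     -> [-2, 35]
ADD     -> [33]
PUSH 8  -> [33, 8]
OVER    -> [33, 8, 33]
MUL     -> [33, 264]
OVER    -> [33, 264, 33]
SUB     -> [33, 231]
PUSH -7 -> [33, 231, -7]
PUSH -7 -> [33, 231, -7, -7]
LT      -> [33, 231, 0]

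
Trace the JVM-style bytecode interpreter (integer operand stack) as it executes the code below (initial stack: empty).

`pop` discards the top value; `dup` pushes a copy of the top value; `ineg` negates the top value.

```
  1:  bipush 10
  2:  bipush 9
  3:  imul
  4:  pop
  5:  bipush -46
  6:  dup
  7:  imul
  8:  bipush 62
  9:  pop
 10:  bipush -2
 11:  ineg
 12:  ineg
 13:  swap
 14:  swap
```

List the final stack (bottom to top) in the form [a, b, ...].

bipush 10  -> [10]
bipush 9   -> [10, 9]
imul       -> [90]
pop        -> []
bipush -46 -> [-46]
dup        -> [-46, -46]
imul       -> [2116]
bipush 62  -> [2116, 62]
pop        -> [2116]
bipush -2  -> [2116, -2]
ineg       -> [2116, 2]
ineg       -> [2116, -2]
swap       -> [-2, 2116]
swap       -> [2116, -2]

[2116, -2]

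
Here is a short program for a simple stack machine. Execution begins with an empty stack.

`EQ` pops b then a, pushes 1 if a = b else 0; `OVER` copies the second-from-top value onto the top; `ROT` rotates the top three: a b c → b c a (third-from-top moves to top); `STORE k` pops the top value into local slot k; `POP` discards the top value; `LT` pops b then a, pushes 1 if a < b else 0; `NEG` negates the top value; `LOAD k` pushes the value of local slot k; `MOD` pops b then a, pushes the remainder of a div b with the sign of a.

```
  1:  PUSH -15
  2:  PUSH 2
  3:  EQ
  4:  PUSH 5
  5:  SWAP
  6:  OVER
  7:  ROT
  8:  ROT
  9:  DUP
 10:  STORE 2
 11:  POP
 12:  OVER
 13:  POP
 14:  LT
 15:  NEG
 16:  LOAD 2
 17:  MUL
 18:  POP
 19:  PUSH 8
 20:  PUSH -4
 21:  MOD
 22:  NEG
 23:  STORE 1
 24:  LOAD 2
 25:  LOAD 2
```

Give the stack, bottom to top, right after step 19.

[8]

PUSH -15 -> [-15]
PUSH 2   -> [-15, 2]
EQ       -> [0]
PUSH 5   -> [0, 5]
SWAP     -> [5, 0]
OVER     -> [5, 0, 5]
ROT      -> [0, 5, 5]
ROT      -> [5, 5, 0]
DUP      -> [5, 5, 0, 0]
STORE 2  -> [5, 5, 0]
POP      -> [5, 5]
OVER     -> [5, 5, 5]
POP      -> [5, 5]
LT       -> [0]
NEG      -> [0]
LOAD 2   -> [0, 0]
MUL      -> [0]
POP      -> []
PUSH 8   -> [8]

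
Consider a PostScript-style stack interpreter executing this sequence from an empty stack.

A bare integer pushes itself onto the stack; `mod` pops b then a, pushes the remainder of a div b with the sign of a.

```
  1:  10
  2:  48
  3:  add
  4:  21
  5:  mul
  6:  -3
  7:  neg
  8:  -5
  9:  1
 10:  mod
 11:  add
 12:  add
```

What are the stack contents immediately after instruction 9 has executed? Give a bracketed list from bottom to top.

[1218, 3, -5, 1]

10  → 10
48  → 10 48
add → 58
21  → 58 21
mul → 1218
-3  → 1218 -3
neg → 1218 3
-5  → 1218 3 -5
1   → 1218 3 -5 1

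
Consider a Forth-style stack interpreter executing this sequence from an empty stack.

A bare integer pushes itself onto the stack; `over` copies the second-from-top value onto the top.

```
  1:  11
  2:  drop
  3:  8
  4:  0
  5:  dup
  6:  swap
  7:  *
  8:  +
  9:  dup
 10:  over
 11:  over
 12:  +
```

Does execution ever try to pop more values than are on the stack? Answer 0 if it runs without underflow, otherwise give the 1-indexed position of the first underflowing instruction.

0

11    [11]
drop  []
8     [8]
0     [8, 0]
dup   [8, 0, 0]
swap  [8, 0, 0]
*     [8, 0]
+     [8]
dup   [8, 8]
over  [8, 8, 8]
over  [8, 8, 8, 8]
+     [8, 8, 16]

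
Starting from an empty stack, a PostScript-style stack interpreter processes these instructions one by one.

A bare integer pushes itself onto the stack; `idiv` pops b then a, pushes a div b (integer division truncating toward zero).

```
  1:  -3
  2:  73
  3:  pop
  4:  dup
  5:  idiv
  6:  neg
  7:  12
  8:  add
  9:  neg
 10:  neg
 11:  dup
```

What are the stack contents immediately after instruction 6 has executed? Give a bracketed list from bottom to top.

-3   → -3
73   → -3 73
pop  → -3
dup  → -3 -3
idiv → 1
neg  → -1

[-1]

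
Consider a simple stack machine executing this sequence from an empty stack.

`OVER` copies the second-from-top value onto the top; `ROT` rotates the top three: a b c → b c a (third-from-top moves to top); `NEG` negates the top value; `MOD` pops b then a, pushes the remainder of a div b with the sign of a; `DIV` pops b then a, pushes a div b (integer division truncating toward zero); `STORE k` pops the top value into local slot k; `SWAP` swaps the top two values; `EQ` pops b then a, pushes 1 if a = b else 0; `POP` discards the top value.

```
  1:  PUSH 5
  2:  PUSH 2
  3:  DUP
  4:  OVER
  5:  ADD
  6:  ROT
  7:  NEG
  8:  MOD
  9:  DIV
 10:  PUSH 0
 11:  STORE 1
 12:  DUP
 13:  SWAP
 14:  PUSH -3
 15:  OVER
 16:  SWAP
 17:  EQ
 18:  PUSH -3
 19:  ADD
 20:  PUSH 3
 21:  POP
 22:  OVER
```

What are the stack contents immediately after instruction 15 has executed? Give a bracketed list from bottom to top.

PUSH 5  : 5
PUSH 2  : 5 2
DUP     : 5 2 2
OVER    : 5 2 2 2
ADD     : 5 2 4
ROT     : 2 4 5
NEG     : 2 4 -5
MOD     : 2 4
DIV     : 0
PUSH 0  : 0 0
STORE 1 : 0
DUP     : 0 0
SWAP    : 0 0
PUSH -3 : 0 0 -3
OVER    : 0 0 -3 0

[0, 0, -3, 0]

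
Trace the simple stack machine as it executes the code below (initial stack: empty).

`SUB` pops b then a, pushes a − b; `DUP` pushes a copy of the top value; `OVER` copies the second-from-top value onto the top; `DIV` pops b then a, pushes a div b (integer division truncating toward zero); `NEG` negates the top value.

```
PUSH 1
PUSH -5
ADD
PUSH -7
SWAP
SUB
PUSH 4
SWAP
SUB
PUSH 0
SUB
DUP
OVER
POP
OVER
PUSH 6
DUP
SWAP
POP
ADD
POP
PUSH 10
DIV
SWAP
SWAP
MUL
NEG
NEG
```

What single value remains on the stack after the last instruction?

0

PUSH 1   1
PUSH -5  1 -5
ADD      -4
PUSH -7  -4 -7
SWAP     -7 -4
SUB      -3
PUSH 4   -3 4
SWAP     4 -3
SUB      7
PUSH 0   7 0
SUB      7
DUP      7 7
OVER     7 7 7
POP      7 7
OVER     7 7 7
PUSH 6   7 7 7 6
DUP      7 7 7 6 6
SWAP     7 7 7 6 6
POP      7 7 7 6
ADD      7 7 13
POP      7 7
PUSH 10  7 7 10
DIV      7 0
SWAP     0 7
SWAP     7 0
MUL      0
NEG      0
NEG      0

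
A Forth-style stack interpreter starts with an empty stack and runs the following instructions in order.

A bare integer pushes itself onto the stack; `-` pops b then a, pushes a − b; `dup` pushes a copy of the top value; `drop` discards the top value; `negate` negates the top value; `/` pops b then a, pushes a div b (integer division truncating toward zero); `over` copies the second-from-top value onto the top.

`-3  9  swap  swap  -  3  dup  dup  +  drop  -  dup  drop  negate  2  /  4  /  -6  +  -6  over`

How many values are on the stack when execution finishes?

3

-3     : [-3]
9      : [-3, 9]
swap   : [9, -3]
swap   : [-3, 9]
-      : [-12]
3      : [-12, 3]
dup    : [-12, 3, 3]
dup    : [-12, 3, 3, 3]
+      : [-12, 3, 6]
drop   : [-12, 3]
-      : [-15]
dup    : [-15, -15]
drop   : [-15]
negate : [15]
2      : [15, 2]
/      : [7]
4      : [7, 4]
/      : [1]
-6     : [1, -6]
+      : [-5]
-6     : [-5, -6]
over   : [-5, -6, -5]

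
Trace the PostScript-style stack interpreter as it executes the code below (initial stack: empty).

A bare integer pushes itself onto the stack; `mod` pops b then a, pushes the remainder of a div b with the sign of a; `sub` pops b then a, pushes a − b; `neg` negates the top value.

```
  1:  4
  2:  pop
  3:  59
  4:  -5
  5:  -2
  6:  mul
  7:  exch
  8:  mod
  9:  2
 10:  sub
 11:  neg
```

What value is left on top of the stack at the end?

4     [4]
pop   []
59    [59]
-5    [59, -5]
-2    [59, -5, -2]
mul   [59, 10]
exch  [10, 59]
mod   [10]
2     [10, 2]
sub   [8]
neg   [-8]

-8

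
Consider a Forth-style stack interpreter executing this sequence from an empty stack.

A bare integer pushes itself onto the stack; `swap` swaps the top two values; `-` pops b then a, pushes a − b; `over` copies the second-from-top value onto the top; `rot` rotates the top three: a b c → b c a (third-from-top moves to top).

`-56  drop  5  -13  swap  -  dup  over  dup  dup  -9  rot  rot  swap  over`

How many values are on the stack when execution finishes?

-56  -> [-56]
drop -> []
5    -> [5]
-13  -> [5, -13]
swap -> [-13, 5]
-    -> [-18]
dup  -> [-18, -18]
over -> [-18, -18, -18]
dup  -> [-18, -18, -18, -18]
dup  -> [-18, -18, -18, -18, -18]
-9   -> [-18, -18, -18, -18, -18, -9]
rot  -> [-18, -18, -18, -18, -9, -18]
rot  -> [-18, -18, -18, -9, -18, -18]
swap -> [-18, -18, -18, -9, -18, -18]
over -> [-18, -18, -18, -9, -18, -18, -18]

7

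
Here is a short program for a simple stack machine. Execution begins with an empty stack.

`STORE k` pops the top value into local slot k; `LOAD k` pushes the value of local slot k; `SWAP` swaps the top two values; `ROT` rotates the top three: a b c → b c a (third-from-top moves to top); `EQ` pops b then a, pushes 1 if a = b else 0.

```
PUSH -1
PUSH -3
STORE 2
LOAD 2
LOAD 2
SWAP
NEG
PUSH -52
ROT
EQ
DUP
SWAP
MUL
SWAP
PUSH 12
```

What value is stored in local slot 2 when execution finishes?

PUSH -1  : -1
PUSH -3  : -1 -3
STORE 2  : -1
LOAD 2   : -1 -3
LOAD 2   : -1 -3 -3
SWAP     : -1 -3 -3
NEG      : -1 -3 3
PUSH -52 : -1 -3 3 -52
ROT      : -1 3 -52 -3
EQ       : -1 3 0
DUP      : -1 3 0 0
SWAP     : -1 3 0 0
MUL      : -1 3 0
SWAP     : -1 0 3
PUSH 12  : -1 0 3 12

-3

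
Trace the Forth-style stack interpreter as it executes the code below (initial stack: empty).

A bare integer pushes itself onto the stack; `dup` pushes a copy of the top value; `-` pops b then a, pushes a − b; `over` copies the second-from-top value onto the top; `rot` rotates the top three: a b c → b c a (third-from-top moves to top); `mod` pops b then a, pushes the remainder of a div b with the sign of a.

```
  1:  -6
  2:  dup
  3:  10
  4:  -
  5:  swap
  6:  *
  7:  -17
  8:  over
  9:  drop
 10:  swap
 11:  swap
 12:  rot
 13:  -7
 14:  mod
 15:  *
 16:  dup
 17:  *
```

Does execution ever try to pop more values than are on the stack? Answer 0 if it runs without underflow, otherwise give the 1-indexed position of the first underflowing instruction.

12

-6   -> [-6]
dup  -> [-6, -6]
10   -> [-6, -6, 10]
-    -> [-6, -16]
swap -> [-16, -6]
*    -> [96]
-17  -> [96, -17]
over -> [96, -17, 96]
drop -> [96, -17]
swap -> [-17, 96]
swap -> [96, -17]
rot  — needs 3 operands, stack has 2 → underflow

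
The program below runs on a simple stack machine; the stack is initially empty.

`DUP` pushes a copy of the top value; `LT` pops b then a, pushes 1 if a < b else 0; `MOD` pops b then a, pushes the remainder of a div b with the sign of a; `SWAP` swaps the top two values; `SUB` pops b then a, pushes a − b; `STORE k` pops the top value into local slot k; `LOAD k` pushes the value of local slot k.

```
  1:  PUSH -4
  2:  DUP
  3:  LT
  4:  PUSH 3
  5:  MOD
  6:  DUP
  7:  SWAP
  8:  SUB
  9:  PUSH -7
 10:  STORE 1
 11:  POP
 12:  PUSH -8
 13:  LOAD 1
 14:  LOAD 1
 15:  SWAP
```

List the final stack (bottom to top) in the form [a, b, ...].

PUSH -4 → -4
DUP     → -4 -4
LT      → 0
PUSH 3  → 0 3
MOD     → 0
DUP     → 0 0
SWAP    → 0 0
SUB     → 0
PUSH -7 → 0 -7
STORE 1 → 0
POP     → (empty)
PUSH -8 → -8
LOAD 1  → -8 -7
LOAD 1  → -8 -7 -7
SWAP    → -8 -7 -7

[-8, -7, -7]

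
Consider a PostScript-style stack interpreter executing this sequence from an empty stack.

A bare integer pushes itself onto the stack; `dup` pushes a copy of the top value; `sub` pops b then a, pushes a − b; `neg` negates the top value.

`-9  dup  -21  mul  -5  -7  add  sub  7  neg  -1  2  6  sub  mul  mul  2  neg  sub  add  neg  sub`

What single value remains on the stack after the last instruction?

-9  : [-9]
dup : [-9, -9]
-21 : [-9, -9, -21]
mul : [-9, 189]
-5  : [-9, 189, -5]
-7  : [-9, 189, -5, -7]
add : [-9, 189, -12]
sub : [-9, 201]
7   : [-9, 201, 7]
neg : [-9, 201, -7]
-1  : [-9, 201, -7, -1]
2   : [-9, 201, -7, -1, 2]
6   : [-9, 201, -7, -1, 2, 6]
sub : [-9, 201, -7, -1, -4]
mul : [-9, 201, -7, 4]
mul : [-9, 201, -28]
2   : [-9, 201, -28, 2]
neg : [-9, 201, -28, -2]
sub : [-9, 201, -26]
add : [-9, 175]
neg : [-9, -175]
sub : [166]

166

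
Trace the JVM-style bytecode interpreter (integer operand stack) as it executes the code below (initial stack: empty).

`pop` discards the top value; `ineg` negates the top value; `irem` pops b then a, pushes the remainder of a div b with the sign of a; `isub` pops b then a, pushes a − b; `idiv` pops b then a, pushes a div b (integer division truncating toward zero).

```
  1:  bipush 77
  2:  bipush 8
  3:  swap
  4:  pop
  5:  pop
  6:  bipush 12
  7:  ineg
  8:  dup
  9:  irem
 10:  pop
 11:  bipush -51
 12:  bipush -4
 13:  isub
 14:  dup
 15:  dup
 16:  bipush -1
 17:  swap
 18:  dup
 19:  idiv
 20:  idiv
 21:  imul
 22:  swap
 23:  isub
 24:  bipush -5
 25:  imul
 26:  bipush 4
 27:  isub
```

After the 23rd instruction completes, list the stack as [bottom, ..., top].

bipush 77  : 77
bipush 8   : 77 8
swap       : 8 77
pop        : 8
pop        : (empty)
bipush 12  : 12
ineg       : -12
dup        : -12 -12
irem       : 0
pop        : (empty)
bipush -51 : -51
bipush -4  : -51 -4
isub       : -47
dup        : -47 -47
dup        : -47 -47 -47
bipush -1  : -47 -47 -47 -1
swap       : -47 -47 -1 -47
dup        : -47 -47 -1 -47 -47
idiv       : -47 -47 -1 1
idiv       : -47 -47 -1
imul       : -47 47
swap       : 47 -47
isub       : 94

[94]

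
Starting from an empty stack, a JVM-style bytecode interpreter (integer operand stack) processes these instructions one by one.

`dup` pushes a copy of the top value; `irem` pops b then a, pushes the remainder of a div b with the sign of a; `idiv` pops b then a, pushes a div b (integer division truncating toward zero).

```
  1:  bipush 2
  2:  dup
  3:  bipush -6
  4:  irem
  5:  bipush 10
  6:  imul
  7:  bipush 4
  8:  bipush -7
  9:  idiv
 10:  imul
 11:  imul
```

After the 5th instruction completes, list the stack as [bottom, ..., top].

[2, 2, 10]

bipush 2  → [2]
dup       → [2, 2]
bipush -6 → [2, 2, -6]
irem      → [2, 2]
bipush 10 → [2, 2, 10]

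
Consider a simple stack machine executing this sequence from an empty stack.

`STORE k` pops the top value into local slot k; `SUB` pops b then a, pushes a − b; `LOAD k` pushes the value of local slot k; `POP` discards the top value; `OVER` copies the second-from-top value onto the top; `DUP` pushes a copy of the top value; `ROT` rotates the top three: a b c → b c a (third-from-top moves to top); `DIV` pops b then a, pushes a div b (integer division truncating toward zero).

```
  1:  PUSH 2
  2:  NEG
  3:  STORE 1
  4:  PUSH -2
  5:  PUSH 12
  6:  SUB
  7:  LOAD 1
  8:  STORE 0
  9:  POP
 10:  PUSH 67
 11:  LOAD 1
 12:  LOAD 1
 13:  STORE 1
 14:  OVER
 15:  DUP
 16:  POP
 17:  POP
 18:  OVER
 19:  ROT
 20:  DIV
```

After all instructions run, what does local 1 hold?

-2

PUSH 2  : [2]
NEG     : [-2]
STORE 1 : []
PUSH -2 : [-2]
PUSH 12 : [-2, 12]
SUB     : [-14]
LOAD 1  : [-14, -2]
STORE 0 : [-14]
POP     : []
PUSH 67 : [67]
LOAD 1  : [67, -2]
LOAD 1  : [67, -2, -2]
STORE 1 : [67, -2]
OVER    : [67, -2, 67]
DUP     : [67, -2, 67, 67]
POP     : [67, -2, 67]
POP     : [67, -2]
OVER    : [67, -2, 67]
ROT     : [-2, 67, 67]
DIV     : [-2, 1]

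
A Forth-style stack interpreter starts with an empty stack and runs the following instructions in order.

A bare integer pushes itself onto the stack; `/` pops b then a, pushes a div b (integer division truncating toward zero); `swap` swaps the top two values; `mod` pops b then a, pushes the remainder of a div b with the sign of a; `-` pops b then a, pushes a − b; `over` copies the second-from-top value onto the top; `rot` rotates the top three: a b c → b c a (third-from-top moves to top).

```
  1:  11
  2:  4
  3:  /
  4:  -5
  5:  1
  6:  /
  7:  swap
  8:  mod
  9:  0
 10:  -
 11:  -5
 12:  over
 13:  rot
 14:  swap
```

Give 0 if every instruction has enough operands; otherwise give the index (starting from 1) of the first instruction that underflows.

11    [11]
4     [11, 4]
/     [2]
-5    [2, -5]
1     [2, -5, 1]
/     [2, -5]
swap  [-5, 2]
mod   [-1]
0     [-1, 0]
-     [-1]
-5    [-1, -5]
over  [-1, -5, -1]
rot   [-5, -1, -1]
swap  [-5, -1, -1]

0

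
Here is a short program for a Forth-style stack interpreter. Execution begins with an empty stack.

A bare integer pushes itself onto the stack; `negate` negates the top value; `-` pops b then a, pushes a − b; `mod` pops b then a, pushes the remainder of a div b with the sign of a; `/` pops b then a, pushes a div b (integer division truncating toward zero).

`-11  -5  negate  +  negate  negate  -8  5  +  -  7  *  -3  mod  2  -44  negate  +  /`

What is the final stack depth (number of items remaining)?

1

-11    -> -11
-5     -> -11 -5
negate -> -11 5
+      -> -6
negate -> 6
negate -> -6
-8     -> -6 -8
5      -> -6 -8 5
+      -> -6 -3
-      -> -3
7      -> -3 7
*      -> -21
-3     -> -21 -3
mod    -> 0
2      -> 0 2
-44    -> 0 2 -44
negate -> 0 2 44
+      -> 0 46
/      -> 0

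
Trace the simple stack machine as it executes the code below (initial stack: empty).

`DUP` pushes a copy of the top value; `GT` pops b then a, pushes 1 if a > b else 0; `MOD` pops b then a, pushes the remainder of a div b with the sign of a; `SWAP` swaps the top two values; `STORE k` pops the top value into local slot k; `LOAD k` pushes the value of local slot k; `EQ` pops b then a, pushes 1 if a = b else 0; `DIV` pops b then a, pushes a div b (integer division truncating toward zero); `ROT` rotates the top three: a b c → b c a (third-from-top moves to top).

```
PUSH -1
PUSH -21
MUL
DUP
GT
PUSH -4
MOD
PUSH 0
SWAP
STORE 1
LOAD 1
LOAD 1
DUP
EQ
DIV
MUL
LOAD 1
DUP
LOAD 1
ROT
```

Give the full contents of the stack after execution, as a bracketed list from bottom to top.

[0, 0, 0, 0]

PUSH -1   -1
PUSH -21  -1 -21
MUL       21
DUP       21 21
GT        0
PUSH -4   0 -4
MOD       0
PUSH 0    0 0
SWAP      0 0
STORE 1   0
LOAD 1    0 0
LOAD 1    0 0 0
DUP       0 0 0 0
EQ        0 0 1
DIV       0 0
MUL       0
LOAD 1    0 0
DUP       0 0 0
LOAD 1    0 0 0 0
ROT       0 0 0 0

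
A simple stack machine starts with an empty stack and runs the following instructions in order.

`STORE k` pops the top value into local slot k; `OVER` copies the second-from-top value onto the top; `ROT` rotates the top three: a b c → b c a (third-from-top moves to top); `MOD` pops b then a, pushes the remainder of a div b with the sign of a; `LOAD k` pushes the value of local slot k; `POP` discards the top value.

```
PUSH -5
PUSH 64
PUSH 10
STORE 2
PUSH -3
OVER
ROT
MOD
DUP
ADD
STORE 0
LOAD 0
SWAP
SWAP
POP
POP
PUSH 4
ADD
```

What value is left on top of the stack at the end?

-1

PUSH -5 -> [-5]
PUSH 64 -> [-5, 64]
PUSH 10 -> [-5, 64, 10]
STORE 2 -> [-5, 64]
PUSH -3 -> [-5, 64, -3]
OVER    -> [-5, 64, -3, 64]
ROT     -> [-5, -3, 64, 64]
MOD     -> [-5, -3, 0]
DUP     -> [-5, -3, 0, 0]
ADD     -> [-5, -3, 0]
STORE 0 -> [-5, -3]
LOAD 0  -> [-5, -3, 0]
SWAP    -> [-5, 0, -3]
SWAP    -> [-5, -3, 0]
POP     -> [-5, -3]
POP     -> [-5]
PUSH 4  -> [-5, 4]
ADD     -> [-1]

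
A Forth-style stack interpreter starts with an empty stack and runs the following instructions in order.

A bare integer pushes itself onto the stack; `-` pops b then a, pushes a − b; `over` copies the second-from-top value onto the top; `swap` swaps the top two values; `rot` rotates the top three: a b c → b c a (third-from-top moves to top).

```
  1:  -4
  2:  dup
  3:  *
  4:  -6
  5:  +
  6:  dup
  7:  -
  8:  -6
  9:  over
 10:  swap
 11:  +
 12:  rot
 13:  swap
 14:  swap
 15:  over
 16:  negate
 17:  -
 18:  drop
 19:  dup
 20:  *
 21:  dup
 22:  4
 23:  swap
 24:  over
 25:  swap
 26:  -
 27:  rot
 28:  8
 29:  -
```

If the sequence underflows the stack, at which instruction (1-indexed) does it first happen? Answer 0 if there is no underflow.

12

-4   -> -4
dup  -> -4 -4
*    -> 16
-6   -> 16 -6
+    -> 10
dup  -> 10 10
-    -> 0
-6   -> 0 -6
over -> 0 -6 0
swap -> 0 0 -6
+    -> 0 -6
rot  — needs 3 operands, stack has 2 → underflow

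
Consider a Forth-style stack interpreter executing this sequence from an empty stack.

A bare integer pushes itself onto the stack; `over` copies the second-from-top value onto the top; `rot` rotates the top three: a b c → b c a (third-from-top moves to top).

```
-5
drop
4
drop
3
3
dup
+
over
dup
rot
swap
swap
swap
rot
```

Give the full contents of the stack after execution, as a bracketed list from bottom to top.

-5   -> -5
drop -> (empty)
4    -> 4
drop -> (empty)
3    -> 3
3    -> 3 3
dup  -> 3 3 3
+    -> 3 6
over -> 3 6 3
dup  -> 3 6 3 3
rot  -> 3 3 3 6
swap -> 3 3 6 3
swap -> 3 3 3 6
swap -> 3 3 6 3
rot  -> 3 6 3 3

[3, 6, 3, 3]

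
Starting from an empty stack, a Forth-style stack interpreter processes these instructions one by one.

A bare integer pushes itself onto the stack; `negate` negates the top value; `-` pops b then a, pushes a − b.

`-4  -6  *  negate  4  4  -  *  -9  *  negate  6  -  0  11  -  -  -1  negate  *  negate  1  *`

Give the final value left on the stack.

-4     → -4
-6     → -4 -6
*      → 24
negate → -24
4      → -24 4
4      → -24 4 4
-      → -24 0
*      → 0
-9     → 0 -9
*      → 0
negate → 0
6      → 0 6
-      → -6
0      → -6 0
11     → -6 0 11
-      → -6 -11
-      → 5
-1     → 5 -1
negate → 5 1
*      → 5
negate → -5
1      → -5 1
*      → -5

-5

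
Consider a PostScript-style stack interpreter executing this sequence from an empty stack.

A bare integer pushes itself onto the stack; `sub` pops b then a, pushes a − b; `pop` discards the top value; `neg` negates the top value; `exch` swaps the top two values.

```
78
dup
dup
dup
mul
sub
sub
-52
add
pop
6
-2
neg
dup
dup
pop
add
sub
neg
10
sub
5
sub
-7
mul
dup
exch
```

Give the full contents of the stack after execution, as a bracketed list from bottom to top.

78    [78]
dup   [78, 78]
dup   [78, 78, 78]
dup   [78, 78, 78, 78]
mul   [78, 78, 6084]
sub   [78, -6006]
sub   [6084]
-52   [6084, -52]
add   [6032]
pop   []
6     [6]
-2    [6, -2]
neg   [6, 2]
dup   [6, 2, 2]
dup   [6, 2, 2, 2]
pop   [6, 2, 2]
add   [6, 4]
sub   [2]
neg   [-2]
10    [-2, 10]
sub   [-12]
5     [-12, 5]
sub   [-17]
-7    [-17, -7]
mul   [119]
dup   [119, 119]
exch  [119, 119]

[119, 119]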